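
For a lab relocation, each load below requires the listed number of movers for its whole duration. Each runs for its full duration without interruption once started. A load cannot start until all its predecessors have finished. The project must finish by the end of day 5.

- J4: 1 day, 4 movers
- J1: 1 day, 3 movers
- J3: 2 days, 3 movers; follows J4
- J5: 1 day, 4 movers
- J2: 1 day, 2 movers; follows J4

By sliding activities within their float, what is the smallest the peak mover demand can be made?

5

Early-start (J4@1, J1@1, J3@2, J5@1, J2@2) gives peak 11: d1:11  d2:5  d3:3  d4:0  d5:0.
Shift J1→2, J3→3, J5→5.
Schedule J4@1, J1@2, J3@3, J5@5, J2@2: d1:4  d2:5  d3:3  d4:3  d5:4 — peak 5.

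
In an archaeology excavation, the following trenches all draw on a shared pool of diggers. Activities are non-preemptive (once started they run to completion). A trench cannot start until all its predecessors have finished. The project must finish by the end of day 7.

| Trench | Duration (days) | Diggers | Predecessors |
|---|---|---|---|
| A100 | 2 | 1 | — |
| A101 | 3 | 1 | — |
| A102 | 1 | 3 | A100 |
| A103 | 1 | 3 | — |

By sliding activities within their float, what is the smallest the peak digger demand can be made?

3

Early-start (A100@1, A101@1, A102@3, A103@1) gives peak 5: d1:5  d2:2  d3:4  d4:0  d5:0  d6:0  d7:0.
Shift A102→4, A103→5.
Schedule A100@1, A101@1, A102@4, A103@5: d1:2  d2:2  d3:1  d4:3  d5:3  d6:0  d7:0 — peak 3.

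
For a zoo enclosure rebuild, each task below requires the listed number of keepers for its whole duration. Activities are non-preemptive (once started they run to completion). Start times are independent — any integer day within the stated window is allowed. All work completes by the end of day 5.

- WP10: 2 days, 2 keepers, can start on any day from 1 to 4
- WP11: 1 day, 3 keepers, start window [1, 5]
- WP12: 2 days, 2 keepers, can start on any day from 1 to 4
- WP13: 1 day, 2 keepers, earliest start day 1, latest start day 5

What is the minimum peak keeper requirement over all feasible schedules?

4

Early-start (WP10@1, WP11@1, WP12@1, WP13@1) gives peak 9: d1:9  d2:4  d3:0  d4:0  d5:0.
Shift WP11→3, WP13→4.
Schedule WP10@1, WP11@3, WP12@1, WP13@4: d1:4  d2:4  d3:3  d4:2  d5:0 — peak 4.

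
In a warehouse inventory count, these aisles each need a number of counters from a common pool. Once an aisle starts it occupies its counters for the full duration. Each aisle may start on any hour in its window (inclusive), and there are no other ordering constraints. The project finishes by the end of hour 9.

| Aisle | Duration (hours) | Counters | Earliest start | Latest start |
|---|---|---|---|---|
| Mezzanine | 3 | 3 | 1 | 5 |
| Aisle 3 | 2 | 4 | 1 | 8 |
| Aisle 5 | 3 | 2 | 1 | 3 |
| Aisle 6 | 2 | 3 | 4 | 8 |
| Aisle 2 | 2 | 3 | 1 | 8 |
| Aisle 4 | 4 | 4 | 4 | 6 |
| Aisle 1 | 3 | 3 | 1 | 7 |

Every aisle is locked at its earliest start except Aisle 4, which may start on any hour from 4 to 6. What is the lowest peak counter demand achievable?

15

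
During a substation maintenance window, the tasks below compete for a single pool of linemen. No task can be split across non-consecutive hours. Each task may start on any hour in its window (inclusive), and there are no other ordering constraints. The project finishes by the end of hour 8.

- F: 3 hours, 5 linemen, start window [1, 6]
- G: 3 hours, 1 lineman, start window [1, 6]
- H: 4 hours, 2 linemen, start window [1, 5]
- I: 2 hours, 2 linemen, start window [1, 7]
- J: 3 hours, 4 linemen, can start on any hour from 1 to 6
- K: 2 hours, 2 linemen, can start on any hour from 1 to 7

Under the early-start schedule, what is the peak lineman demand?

16

Early-start schedule: F@1, G@1, H@1, I@1, J@1, K@1.
Load per hour: hour 1: 16, hour 2: 16, hour 3: 12, hour 4: 2, hour 5: 0, hour 6: 0, hour 7: 0, hour 8: 0.
Peak is 16.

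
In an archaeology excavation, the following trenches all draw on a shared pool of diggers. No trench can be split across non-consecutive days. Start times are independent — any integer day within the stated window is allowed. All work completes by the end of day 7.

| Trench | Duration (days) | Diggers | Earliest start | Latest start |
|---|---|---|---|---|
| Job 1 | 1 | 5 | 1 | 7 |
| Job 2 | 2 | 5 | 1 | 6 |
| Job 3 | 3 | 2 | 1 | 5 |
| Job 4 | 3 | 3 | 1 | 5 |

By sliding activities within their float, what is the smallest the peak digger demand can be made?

Early-start (Job 1@1, Job 2@1, Job 3@1, Job 4@1) gives peak 15: d1:15  d2:10  d3:5  d4:0  d5:0  d6:0  d7:0.
Shift Job 2→2, Job 3→4, Job 4→4.
Schedule Job 1@1, Job 2@2, Job 3@4, Job 4@4: d1:5  d2:5  d3:5  d4:5  d5:5  d6:5  d7:0 — peak 5.
Total digger-days = 30 over 7 days ⇒ peak ≥ ⌈30/7⌉ = 5, so 5 is optimal.

5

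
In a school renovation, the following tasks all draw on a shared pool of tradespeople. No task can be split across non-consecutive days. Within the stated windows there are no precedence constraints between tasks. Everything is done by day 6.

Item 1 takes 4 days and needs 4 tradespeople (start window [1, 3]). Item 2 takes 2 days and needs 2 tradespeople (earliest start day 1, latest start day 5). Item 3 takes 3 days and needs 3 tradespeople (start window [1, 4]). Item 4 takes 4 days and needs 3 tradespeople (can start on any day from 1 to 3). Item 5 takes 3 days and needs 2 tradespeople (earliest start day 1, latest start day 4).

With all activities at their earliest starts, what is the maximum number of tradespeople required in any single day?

14

Early-start schedule: Item 1@1, Item 2@1, Item 3@1, Item 4@1, Item 5@1.
Load per day: day 1: 14, day 2: 14, day 3: 12, day 4: 7, day 5: 0, day 6: 0.
Peak is 14.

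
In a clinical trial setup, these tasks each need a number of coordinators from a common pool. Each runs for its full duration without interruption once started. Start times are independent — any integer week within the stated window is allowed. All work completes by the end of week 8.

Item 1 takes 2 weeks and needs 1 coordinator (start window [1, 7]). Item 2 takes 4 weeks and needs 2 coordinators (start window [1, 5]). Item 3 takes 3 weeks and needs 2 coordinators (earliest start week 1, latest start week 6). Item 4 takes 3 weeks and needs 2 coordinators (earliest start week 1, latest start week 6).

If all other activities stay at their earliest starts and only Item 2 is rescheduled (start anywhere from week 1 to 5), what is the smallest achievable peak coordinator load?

5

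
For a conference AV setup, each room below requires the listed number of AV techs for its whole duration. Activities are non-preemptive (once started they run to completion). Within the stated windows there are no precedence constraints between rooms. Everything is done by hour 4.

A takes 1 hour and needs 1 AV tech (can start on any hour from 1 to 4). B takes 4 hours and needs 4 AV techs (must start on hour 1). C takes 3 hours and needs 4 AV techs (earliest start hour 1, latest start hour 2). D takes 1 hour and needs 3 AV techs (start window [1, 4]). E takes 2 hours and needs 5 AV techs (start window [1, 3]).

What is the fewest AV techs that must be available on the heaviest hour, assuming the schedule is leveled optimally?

Early-start (A@1, B@1, C@1, D@1, E@1) gives peak 17: h1:17  h2:13  h3:8  h4:4.
Shift E→2.
Schedule A@1, B@1, C@1, D@1, E@2: h1:12  h2:13  h3:13  h4:4 — peak 13.

13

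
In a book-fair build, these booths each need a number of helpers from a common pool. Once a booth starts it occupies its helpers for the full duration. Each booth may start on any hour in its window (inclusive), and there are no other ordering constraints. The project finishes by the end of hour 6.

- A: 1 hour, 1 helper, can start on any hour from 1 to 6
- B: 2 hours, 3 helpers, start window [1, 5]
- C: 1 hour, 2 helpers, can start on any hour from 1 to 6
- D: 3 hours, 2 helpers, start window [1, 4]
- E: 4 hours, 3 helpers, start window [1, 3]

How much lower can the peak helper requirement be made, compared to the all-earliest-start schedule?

6

Early-start peak: h1:11  h2:8  h3:5  h4:3  h5:0  h6:0 ⇒ 11.
Leveled (A@1, B@1, C@2, D@3, E@3): h1:4  h2:5  h3:5  h4:5  h5:5  h6:3 ⇒ 5.
Reduction 11 − 5 = 6.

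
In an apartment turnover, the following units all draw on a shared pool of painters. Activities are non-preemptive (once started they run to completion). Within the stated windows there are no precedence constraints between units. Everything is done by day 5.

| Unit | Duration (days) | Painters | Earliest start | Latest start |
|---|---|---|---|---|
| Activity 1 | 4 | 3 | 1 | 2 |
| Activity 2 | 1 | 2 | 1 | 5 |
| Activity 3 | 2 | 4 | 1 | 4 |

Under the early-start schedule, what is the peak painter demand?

9

Early-start schedule: Activity 1@1, Activity 2@1, Activity 3@1.
Load per day: day 1: 9, day 2: 7, day 3: 3, day 4: 3, day 5: 0.
Peak is 9.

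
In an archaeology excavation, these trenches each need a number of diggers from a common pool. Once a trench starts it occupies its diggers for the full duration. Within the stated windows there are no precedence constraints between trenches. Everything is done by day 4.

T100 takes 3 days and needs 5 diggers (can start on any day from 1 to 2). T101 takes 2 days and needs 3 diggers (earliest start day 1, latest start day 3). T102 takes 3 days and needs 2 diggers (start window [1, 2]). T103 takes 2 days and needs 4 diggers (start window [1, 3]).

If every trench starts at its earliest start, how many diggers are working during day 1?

At early start, day 1 has: T100, T101, T102, T103.
Demand: 5 + 3 + 2 + 4 = 14.

14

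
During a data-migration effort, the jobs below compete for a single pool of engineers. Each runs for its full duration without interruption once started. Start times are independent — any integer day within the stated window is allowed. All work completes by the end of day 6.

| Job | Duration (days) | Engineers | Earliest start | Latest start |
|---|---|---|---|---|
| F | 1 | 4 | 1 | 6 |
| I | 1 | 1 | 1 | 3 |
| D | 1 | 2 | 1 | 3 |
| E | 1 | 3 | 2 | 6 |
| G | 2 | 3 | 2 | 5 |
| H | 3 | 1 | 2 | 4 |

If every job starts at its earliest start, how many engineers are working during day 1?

At early start, day 1 has: F, I, D.
Demand: 4 + 1 + 2 = 7.

7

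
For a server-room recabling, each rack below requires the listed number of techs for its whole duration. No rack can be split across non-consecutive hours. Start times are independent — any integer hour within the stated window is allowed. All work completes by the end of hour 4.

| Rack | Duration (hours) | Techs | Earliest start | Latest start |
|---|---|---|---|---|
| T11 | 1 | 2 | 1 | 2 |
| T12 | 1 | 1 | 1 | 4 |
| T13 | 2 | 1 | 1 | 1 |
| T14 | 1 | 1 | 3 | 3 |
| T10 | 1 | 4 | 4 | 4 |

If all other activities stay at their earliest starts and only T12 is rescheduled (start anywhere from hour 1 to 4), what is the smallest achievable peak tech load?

4

T12@1: h1:4  h2:1  h3:1  h4:4 → peak 4
T12@2: h1:3  h2:2  h3:1  h4:4 → peak 4
T12@3: h1:3  h2:1  h3:2  h4:4 → peak 4
T12@4: h1:3  h2:1  h3:1  h4:5 → peak 5
Best is T12@1, peak 4.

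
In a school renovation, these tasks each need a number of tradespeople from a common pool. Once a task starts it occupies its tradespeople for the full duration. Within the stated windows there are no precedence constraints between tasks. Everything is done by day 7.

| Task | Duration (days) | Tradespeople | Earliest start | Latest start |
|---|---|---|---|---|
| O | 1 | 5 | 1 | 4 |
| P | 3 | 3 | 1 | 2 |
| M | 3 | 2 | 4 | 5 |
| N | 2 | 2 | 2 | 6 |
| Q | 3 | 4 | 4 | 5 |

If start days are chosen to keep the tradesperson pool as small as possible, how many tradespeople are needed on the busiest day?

6

Early-start (O@1, P@1, M@4, N@2, Q@4) gives peak 8: d1:8  d2:5  d3:5  d4:6  d5:6  d6:6  d7:0.
Shift P→2, Q→5.
Schedule O@1, P@2, M@4, N@2, Q@5: d1:5  d2:5  d3:5  d4:5  d5:6  d6:6  d7:4 — peak 6.
Total tradesperson-days = 36 over 7 days ⇒ peak ≥ ⌈36/7⌉ = 6, so 6 is optimal.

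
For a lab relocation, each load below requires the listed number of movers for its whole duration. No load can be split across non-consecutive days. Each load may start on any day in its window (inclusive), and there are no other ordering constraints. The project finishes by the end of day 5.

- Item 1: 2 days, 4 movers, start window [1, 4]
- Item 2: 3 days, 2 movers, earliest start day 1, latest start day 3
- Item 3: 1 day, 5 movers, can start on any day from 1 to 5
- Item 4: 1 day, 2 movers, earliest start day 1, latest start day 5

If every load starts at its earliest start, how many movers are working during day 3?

2

At early start, day 3 has: Item 2.
Demand: 2 = 2.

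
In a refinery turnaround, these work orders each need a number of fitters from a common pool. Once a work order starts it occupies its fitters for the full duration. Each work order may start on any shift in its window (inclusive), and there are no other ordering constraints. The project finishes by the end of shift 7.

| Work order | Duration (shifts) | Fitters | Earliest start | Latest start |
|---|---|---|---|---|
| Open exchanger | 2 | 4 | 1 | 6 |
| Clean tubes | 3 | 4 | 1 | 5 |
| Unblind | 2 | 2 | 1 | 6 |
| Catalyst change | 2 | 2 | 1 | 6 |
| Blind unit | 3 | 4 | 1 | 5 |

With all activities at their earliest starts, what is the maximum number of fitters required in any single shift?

Early-start schedule: Open exchanger@1, Clean tubes@1, Unblind@1, Catalyst change@1, Blind unit@1.
Load per shift: shift 1: 16, shift 2: 16, shift 3: 8, shift 4: 0, shift 5: 0, shift 6: 0, shift 7: 0.
Peak is 16.

16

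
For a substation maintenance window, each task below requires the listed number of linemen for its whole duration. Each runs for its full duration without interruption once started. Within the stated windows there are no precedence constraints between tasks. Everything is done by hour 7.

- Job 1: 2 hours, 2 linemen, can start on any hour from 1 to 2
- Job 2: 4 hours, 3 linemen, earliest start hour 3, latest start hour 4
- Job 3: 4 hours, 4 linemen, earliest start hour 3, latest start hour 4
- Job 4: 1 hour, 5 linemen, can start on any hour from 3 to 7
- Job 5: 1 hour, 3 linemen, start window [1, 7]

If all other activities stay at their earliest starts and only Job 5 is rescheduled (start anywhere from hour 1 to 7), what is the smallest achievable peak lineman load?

12

Job 5@1: h1:5  h2:2  h3:12  h4:7  h5:7  h6:7  h7:0 → peak 12
Job 5@2: h1:2  h2:5  h3:12  h4:7  h5:7  h6:7  h7:0 → peak 12
Job 5@3: h1:2  h2:2  h3:15  h4:7  h5:7  h6:7  h7:0 → peak 15
Job 5@4: h1:2  h2:2  h3:12  h4:10  h5:7  h6:7  h7:0 → peak 12
Job 5@5: h1:2  h2:2  h3:12  h4:7  h5:10  h6:7  h7:0 → peak 12
Job 5@6: h1:2  h2:2  h3:12  h4:7  h5:7  h6:10  h7:0 → peak 12
Job 5@7: h1:2  h2:2  h3:12  h4:7  h5:7  h6:7  h7:3 → peak 12
Best is Job 5@1, peak 12.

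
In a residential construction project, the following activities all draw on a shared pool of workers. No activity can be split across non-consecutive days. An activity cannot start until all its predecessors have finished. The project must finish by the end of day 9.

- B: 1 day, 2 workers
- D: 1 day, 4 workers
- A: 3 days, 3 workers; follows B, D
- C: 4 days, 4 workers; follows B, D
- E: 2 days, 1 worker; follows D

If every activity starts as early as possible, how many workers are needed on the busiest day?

Early-start schedule: B@1, D@1, A@2, C@2, E@2.
Load per day: day 1: 6, day 2: 8, day 3: 8, day 4: 7, day 5: 4, day 6: 0, day 7: 0, day 8: 0, day 9: 0.
Peak is 8.

8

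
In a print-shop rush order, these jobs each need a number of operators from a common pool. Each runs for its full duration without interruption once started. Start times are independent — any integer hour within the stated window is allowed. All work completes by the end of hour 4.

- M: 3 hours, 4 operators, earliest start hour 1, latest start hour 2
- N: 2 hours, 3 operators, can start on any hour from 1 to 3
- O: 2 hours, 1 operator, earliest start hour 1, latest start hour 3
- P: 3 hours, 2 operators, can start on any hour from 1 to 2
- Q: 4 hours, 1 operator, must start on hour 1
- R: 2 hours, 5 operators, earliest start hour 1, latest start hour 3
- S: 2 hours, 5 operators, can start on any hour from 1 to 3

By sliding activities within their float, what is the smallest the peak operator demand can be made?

15

Early-start (M@1, N@1, O@1, P@1, Q@1, R@1, S@1) gives peak 21: h1:21  h2:21  h3:7  h4:1.
Shift O→3, S→3.
Schedule M@1, N@1, O@3, P@1, Q@1, R@1, S@3: h1:15  h2:15  h3:13  h4:7 — peak 15.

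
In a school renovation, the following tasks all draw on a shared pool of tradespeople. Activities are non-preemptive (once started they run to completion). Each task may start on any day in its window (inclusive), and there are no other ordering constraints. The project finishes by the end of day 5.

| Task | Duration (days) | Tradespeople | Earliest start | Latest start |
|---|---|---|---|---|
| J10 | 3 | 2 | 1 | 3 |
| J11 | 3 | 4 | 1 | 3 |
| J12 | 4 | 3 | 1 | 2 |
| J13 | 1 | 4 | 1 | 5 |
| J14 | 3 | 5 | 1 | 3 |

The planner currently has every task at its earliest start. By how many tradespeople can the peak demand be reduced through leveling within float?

Early-start peak: d1:18  d2:14  d3:14  d4:3  d5:0 ⇒ 18.
Leveled (J10@1, J11@1, J12@1, J13@1, J14@2): d1:13  d2:14  d3:14  d4:8  d5:0 ⇒ 14.
Reduction 18 − 14 = 4.

4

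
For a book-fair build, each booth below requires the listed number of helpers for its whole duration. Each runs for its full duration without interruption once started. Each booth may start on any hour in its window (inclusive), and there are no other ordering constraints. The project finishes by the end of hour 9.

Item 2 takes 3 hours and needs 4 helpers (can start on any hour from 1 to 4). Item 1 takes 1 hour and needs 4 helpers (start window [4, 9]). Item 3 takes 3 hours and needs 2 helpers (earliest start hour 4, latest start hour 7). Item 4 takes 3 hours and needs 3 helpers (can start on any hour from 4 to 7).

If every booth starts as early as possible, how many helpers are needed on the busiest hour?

9

Early-start schedule: Item 2@1, Item 1@4, Item 3@4, Item 4@4.
Load per hour: hour 1: 4, hour 2: 4, hour 3: 4, hour 4: 9, hour 5: 5, hour 6: 5, hour 7: 0, hour 8: 0, hour 9: 0.
Peak is 9.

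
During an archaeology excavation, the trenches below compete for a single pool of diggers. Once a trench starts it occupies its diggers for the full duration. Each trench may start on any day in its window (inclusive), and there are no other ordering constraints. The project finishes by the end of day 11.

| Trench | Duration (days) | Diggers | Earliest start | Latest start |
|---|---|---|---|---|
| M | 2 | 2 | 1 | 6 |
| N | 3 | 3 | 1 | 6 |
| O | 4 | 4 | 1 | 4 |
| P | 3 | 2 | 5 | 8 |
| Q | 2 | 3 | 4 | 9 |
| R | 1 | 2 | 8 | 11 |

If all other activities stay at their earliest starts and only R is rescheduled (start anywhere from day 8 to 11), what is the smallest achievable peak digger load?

9

R@8: d1:9  d2:9  d3:7  d4:7  d5:5  d6:2  d7:2  d8:2  d9:0  d10:0  d11:0 → peak 9
R@9: d1:9  d2:9  d3:7  d4:7  d5:5  d6:2  d7:2  d8:0  d9:2  d10:0  d11:0 → peak 9
R@10: d1:9  d2:9  d3:7  d4:7  d5:5  d6:2  d7:2  d8:0  d9:0  d10:2  d11:0 → peak 9
R@11: d1:9  d2:9  d3:7  d4:7  d5:5  d6:2  d7:2  d8:0  d9:0  d10:0  d11:2 → peak 9
Best is R@8, peak 9.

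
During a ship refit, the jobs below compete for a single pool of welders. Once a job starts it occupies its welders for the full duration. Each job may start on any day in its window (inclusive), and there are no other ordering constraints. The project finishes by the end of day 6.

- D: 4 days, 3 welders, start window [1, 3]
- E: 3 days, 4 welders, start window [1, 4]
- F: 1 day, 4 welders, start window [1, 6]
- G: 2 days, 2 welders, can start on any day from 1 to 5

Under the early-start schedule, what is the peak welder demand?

13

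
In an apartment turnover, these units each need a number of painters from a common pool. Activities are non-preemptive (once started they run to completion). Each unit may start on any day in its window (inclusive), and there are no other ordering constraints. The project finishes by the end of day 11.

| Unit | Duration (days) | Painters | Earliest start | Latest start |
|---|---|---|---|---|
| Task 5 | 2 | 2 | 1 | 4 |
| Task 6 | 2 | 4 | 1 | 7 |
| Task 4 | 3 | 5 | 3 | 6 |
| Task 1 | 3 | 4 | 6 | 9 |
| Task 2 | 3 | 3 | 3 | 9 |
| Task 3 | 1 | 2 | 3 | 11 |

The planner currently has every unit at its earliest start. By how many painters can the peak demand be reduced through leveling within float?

5

Early-start peak: d1:6  d2:6  d3:10  d4:8  d5:8  d6:4  d7:4  d8:4  d9:0  d10:0  d11:0 ⇒ 10.
Leveled (Task 5@3, Task 6@1, Task 4@6, Task 1@9, Task 2@3, Task 3@5): d1:4  d2:4  d3:5  d4:5  d5:5  d6:5  d7:5  d8:5  d9:4  d10:4  d11:4 ⇒ 5.
Reduction 10 − 5 = 5.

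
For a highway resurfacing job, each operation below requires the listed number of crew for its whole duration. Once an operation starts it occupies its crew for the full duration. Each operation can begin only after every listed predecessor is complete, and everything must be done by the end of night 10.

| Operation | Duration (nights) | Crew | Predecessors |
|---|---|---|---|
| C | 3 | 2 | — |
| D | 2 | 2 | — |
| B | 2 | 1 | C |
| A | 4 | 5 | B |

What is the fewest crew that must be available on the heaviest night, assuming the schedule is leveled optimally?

5

Schedule C@1, D@1, B@4, A@6: n1:4  n2:4  n3:2  n4:1  n5:1  n6:5  n7:5  n8:5  n9:5  n10:0 — peak 5.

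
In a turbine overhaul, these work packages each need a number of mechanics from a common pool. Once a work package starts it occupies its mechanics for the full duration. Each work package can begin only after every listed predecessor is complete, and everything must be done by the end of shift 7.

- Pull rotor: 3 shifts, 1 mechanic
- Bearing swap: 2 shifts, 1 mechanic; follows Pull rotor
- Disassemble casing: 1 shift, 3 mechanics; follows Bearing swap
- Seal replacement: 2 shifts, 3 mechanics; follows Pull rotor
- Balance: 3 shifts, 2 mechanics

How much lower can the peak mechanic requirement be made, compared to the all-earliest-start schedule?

0

Early-start peak: s1:3  s2:3  s3:3  s4:4  s5:4  s6:3  s7:0 ⇒ 4.
Leveled (Pull rotor@1, Bearing swap@4, Disassemble casing@6, Seal replacement@4, Balance@1): s1:3  s2:3  s3:3  s4:4  s5:4  s6:3  s7:0 ⇒ 4.
Reduction 4 − 4 = 0.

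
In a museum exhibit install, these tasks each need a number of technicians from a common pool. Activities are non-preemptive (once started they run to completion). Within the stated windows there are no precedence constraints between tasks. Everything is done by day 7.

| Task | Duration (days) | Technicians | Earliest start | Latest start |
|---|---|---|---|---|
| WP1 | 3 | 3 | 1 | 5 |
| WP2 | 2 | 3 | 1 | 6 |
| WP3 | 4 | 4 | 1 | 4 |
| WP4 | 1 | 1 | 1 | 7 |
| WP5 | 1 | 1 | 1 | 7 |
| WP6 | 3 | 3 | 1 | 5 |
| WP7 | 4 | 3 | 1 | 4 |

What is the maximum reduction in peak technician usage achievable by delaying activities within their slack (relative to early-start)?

Early-start peak: d1:18  d2:16  d3:13  d4:7  d5:0  d6:0  d7:0 ⇒ 18.
Leveled (WP1@1, WP2@1, WP3@4, WP4@3, WP5@3, WP6@1, WP7@4): d1:9  d2:9  d3:8  d4:7  d5:7  d6:7  d7:7 ⇒ 9.
Reduction 18 − 9 = 9.

9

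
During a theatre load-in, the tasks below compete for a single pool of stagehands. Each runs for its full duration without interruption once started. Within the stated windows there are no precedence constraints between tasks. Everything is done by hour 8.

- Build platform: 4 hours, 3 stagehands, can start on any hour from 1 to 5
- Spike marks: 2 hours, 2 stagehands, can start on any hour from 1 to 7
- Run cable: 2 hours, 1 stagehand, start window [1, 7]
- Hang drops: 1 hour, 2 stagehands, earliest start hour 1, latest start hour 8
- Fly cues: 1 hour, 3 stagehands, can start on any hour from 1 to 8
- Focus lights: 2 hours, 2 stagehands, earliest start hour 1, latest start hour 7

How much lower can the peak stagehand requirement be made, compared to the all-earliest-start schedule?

Early-start peak: h1:13  h2:8  h3:3  h4:3  h5:0  h6:0  h7:0  h8:0 ⇒ 13.
Leveled (Build platform@1, Spike marks@5, Run cable@1, Hang drops@5, Fly cues@8, Focus lights@6): h1:4  h2:4  h3:3  h4:3  h5:4  h6:4  h7:2  h8:3 ⇒ 4.
Reduction 13 − 4 = 9.

9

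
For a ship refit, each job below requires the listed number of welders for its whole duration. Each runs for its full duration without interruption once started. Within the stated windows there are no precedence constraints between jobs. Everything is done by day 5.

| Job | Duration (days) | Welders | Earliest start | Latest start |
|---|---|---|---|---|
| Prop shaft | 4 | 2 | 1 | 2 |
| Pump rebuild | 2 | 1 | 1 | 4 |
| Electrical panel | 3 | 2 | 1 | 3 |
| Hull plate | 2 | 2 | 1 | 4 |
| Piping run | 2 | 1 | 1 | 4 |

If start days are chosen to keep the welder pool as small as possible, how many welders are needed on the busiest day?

5

Early-start (Prop shaft@1, Pump rebuild@1, Electrical panel@1, Hull plate@1, Piping run@1) gives peak 8: d1:8  d2:8  d3:4  d4:2  d5:0.
Shift Hull plate→4, Piping run→3.
Schedule Prop shaft@1, Pump rebuild@1, Electrical panel@1, Hull plate@4, Piping run@3: d1:5  d2:5  d3:5  d4:5  d5:2 — peak 5.
Total welder-days = 22 over 5 days ⇒ peak ≥ ⌈22/5⌉ = 5, so 5 is optimal.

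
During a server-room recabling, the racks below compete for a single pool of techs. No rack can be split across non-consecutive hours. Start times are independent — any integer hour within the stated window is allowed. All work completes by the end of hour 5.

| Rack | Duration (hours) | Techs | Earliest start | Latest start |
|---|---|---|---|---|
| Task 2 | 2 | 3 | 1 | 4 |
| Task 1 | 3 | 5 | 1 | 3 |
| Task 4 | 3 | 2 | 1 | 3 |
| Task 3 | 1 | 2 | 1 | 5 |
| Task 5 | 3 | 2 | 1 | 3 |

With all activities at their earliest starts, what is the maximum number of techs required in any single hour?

14

Early-start schedule: Task 2@1, Task 1@1, Task 4@1, Task 3@1, Task 5@1.
Load per hour: hour 1: 14, hour 2: 12, hour 3: 9, hour 4: 0, hour 5: 0.
Peak is 14.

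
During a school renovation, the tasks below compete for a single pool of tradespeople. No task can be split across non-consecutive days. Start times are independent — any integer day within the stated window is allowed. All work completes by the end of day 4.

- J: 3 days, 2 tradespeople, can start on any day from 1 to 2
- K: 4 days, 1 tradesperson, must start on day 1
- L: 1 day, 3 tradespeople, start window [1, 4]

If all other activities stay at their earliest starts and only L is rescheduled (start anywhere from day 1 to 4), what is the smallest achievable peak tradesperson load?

4

L@1: d1:6  d2:3  d3:3  d4:1 → peak 6
L@2: d1:3  d2:6  d3:3  d4:1 → peak 6
L@3: d1:3  d2:3  d3:6  d4:1 → peak 6
L@4: d1:3  d2:3  d3:3  d4:4 → peak 4
Best is L@4, peak 4.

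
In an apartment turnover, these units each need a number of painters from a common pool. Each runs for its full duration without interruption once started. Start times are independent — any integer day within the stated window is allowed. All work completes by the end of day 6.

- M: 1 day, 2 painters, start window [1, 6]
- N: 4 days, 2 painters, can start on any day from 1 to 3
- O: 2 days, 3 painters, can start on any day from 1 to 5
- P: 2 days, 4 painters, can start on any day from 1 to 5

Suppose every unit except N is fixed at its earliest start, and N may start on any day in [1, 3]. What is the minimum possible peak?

9

N@1: d1:11  d2:9  d3:2  d4:2  d5:0  d6:0 → peak 11
N@2: d1:9  d2:9  d3:2  d4:2  d5:2  d6:0 → peak 9
N@3: d1:9  d2:7  d3:2  d4:2  d5:2  d6:2 → peak 9
Best is N@2, peak 9.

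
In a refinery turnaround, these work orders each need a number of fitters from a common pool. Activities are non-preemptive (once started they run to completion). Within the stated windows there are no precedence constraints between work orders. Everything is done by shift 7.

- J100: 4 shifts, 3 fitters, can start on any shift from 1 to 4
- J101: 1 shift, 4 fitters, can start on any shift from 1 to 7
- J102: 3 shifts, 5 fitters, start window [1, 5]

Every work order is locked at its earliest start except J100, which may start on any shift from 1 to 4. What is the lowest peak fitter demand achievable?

9

J100@1: s1:12  s2:8  s3:8  s4:3  s5:0  s6:0  s7:0 → peak 12
J100@2: s1:9  s2:8  s3:8  s4:3  s5:3  s6:0  s7:0 → peak 9
J100@3: s1:9  s2:5  s3:8  s4:3  s5:3  s6:3  s7:0 → peak 9
J100@4: s1:9  s2:5  s3:5  s4:3  s5:3  s6:3  s7:3 → peak 9
Best is J100@2, peak 9.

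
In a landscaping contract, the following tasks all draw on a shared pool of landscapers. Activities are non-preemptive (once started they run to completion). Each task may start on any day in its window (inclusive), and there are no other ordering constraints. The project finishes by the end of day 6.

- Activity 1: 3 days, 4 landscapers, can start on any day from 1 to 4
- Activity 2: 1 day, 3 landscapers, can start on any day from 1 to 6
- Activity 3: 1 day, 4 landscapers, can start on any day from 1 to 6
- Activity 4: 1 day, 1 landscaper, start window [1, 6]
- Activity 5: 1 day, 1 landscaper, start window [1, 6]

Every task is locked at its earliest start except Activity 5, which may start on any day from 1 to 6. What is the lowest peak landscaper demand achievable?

Activity 5@1: d1:13  d2:4  d3:4  d4:0  d5:0  d6:0 → peak 13
Activity 5@2: d1:12  d2:5  d3:4  d4:0  d5:0  d6:0 → peak 12
Activity 5@3: d1:12  d2:4  d3:5  d4:0  d5:0  d6:0 → peak 12
Activity 5@4: d1:12  d2:4  d3:4  d4:1  d5:0  d6:0 → peak 12
Activity 5@5: d1:12  d2:4  d3:4  d4:0  d5:1  d6:0 → peak 12
Activity 5@6: d1:12  d2:4  d3:4  d4:0  d5:0  d6:1 → peak 12
Best is Activity 5@2, peak 12.

12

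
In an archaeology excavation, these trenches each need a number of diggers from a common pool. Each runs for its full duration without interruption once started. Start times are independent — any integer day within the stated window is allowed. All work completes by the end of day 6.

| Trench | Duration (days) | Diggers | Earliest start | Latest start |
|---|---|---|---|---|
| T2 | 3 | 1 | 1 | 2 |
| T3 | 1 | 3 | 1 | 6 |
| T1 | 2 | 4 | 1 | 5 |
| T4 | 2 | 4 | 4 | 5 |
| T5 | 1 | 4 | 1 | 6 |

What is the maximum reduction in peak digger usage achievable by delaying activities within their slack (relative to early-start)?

7

Early-start peak: d1:12  d2:5  d3:1  d4:4  d5:4  d6:0 ⇒ 12.
Leveled (T2@1, T3@1, T1@2, T4@4, T5@6): d1:4  d2:5  d3:5  d4:4  d5:4  d6:4 ⇒ 5.
Reduction 12 − 5 = 7.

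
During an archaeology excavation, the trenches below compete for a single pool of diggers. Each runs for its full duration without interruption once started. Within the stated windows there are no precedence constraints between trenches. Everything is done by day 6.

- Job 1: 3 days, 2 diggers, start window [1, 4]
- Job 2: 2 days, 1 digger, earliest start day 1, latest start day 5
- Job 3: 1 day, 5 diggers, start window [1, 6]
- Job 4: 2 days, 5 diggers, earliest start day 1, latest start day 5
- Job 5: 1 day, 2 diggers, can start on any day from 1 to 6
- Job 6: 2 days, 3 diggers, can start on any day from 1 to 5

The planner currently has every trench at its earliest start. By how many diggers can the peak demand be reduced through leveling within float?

12

Early-start peak: d1:18  d2:11  d3:2  d4:0  d5:0  d6:0 ⇒ 18.
Leveled (Job 1@1, Job 2@1, Job 3@4, Job 4@5, Job 5@1, Job 6@2): d1:5  d2:6  d3:5  d4:5  d5:5  d6:5 ⇒ 6.
Reduction 18 − 6 = 12.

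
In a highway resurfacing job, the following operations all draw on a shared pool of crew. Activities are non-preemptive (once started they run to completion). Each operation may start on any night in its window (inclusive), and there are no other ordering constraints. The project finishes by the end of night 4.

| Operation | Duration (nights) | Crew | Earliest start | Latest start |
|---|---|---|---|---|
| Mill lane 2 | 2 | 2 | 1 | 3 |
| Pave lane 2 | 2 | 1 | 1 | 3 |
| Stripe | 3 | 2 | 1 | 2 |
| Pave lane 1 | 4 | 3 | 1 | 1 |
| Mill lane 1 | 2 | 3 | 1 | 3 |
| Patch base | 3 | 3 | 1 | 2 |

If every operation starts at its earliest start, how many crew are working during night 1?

At early start, night 1 has: Mill lane 2, Pave lane 2, Stripe, Pave lane 1, Mill lane 1, Patch base.
Demand: 2 + 1 + 2 + 3 + 3 + 3 = 14.

14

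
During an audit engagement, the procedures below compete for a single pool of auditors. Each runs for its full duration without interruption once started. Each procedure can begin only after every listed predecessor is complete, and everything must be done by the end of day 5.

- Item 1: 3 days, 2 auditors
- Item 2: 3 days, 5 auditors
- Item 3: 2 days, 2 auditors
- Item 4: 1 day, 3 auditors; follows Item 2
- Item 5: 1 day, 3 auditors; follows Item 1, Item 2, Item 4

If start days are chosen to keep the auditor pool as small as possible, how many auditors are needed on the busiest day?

Early-start (Item 1@1, Item 2@1, Item 3@1, Item 4@4, Item 5@5) gives peak 9: d1:9  d2:9  d3:7  d4:3  d5:3.
Shift Item 3→4.
Schedule Item 1@1, Item 2@1, Item 3@4, Item 4@4, Item 5@5: d1:7  d2:7  d3:7  d4:5  d5:5 — peak 7.
Total auditor-days = 31 over 5 days ⇒ peak ≥ ⌈31/5⌉ = 7, so 7 is optimal.

7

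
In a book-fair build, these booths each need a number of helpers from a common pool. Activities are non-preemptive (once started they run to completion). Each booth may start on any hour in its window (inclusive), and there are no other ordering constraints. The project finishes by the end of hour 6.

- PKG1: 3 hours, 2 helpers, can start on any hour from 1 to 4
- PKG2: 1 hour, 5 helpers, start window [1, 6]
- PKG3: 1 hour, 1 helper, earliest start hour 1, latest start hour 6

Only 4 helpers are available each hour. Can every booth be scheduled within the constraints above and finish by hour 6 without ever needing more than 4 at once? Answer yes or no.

no

The minimum achievable peak is 5; 4 < 5, so no feasible schedule stays within the cap.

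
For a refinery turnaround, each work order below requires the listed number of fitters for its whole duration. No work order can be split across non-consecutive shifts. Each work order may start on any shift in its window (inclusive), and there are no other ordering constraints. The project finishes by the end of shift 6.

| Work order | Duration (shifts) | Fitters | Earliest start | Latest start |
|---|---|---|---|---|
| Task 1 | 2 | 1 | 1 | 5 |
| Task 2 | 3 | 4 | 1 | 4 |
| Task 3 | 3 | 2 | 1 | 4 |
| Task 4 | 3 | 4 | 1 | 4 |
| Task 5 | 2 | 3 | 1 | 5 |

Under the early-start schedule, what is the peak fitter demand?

14

Early-start schedule: Task 1@1, Task 2@1, Task 3@1, Task 4@1, Task 5@1.
Load per shift: shift 1: 14, shift 2: 14, shift 3: 10, shift 4: 0, shift 5: 0, shift 6: 0.
Peak is 14.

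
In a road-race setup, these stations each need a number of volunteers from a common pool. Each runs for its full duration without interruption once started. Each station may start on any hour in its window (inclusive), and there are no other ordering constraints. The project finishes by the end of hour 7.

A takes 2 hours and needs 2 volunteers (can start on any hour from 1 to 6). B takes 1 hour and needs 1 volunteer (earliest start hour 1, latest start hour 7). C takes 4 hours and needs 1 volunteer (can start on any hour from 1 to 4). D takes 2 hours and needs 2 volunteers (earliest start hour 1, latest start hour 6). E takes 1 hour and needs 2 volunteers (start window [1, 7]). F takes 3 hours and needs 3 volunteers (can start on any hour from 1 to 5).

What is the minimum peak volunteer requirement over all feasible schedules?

Early-start (A@1, B@1, C@1, D@1, E@1, F@1) gives peak 11: h1:11  h2:8  h3:4  h4:1  h5:0  h6:0  h7:0.
Shift D→6, E→6, F→3.
Schedule A@1, B@1, C@1, D@6, E@6, F@3: h1:4  h2:3  h3:4  h4:4  h5:3  h6:4  h7:2 — peak 4.
Total volunteer-hours = 24 over 7 hours ⇒ peak ≥ ⌈24/7⌉ = 4, so 4 is optimal.

4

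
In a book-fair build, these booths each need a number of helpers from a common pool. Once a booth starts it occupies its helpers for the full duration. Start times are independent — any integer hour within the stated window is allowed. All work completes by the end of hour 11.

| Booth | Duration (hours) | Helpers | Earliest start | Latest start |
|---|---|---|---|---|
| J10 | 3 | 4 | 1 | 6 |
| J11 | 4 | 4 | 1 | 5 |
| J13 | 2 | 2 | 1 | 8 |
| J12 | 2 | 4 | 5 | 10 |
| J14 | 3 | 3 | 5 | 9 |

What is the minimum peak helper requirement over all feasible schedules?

Early-start (J10@1, J11@1, J13@1, J12@5, J14@5) gives peak 10: h1:10  h2:10  h3:8  h4:4  h5:7  h6:7  h7:3  h8:0  h9:0  h10:0  h11:0.
Shift J11→4, J12→8.
Schedule J10@1, J11@4, J13@1, J12@8, J14@5: h1:6  h2:6  h3:4  h4:4  h5:7  h6:7  h7:7  h8:4  h9:4  h10:0  h11:0 — peak 7.

7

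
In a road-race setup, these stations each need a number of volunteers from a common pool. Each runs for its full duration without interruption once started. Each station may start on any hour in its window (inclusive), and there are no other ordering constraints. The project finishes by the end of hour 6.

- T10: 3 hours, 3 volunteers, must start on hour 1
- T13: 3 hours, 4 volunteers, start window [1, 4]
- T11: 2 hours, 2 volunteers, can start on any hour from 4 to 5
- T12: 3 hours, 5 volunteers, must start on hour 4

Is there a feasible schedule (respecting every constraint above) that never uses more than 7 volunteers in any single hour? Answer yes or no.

yes

Schedule T10@1, T13@1, T11@4, T12@4: h1:7  h2:7  h3:7  h4:7  h5:7  h6:5 — peak 7 ≤ 7.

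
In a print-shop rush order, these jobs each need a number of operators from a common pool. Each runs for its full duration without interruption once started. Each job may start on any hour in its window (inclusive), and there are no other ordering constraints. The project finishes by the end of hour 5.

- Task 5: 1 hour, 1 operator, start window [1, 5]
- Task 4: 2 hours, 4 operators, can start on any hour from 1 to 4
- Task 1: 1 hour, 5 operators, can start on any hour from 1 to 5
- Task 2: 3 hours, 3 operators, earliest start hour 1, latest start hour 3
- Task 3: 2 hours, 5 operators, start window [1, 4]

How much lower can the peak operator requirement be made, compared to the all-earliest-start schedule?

10

Early-start peak: h1:18  h2:12  h3:3  h4:0  h5:0 ⇒ 18.
Leveled (Task 5@1, Task 4@1, Task 1@3, Task 2@1, Task 3@4): h1:8  h2:7  h3:8  h4:5  h5:5 ⇒ 8.
Reduction 18 − 8 = 10.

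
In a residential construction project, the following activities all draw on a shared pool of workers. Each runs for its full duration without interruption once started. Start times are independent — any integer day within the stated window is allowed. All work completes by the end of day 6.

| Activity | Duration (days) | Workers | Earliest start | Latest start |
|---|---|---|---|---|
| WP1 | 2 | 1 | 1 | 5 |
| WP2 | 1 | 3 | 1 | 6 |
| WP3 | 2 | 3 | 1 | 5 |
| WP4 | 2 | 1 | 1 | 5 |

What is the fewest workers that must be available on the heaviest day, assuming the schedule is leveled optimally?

Early-start (WP1@1, WP2@1, WP3@1, WP4@1) gives peak 8: d1:8  d2:5  d3:0  d4:0  d5:0  d6:0.
Shift WP2→3, WP3→4.
Schedule WP1@1, WP2@3, WP3@4, WP4@1: d1:2  d2:2  d3:3  d4:3  d5:3  d6:0 — peak 3.
Total worker-days = 13 over 6 days ⇒ peak ≥ ⌈13/6⌉ = 3, so 3 is optimal.

3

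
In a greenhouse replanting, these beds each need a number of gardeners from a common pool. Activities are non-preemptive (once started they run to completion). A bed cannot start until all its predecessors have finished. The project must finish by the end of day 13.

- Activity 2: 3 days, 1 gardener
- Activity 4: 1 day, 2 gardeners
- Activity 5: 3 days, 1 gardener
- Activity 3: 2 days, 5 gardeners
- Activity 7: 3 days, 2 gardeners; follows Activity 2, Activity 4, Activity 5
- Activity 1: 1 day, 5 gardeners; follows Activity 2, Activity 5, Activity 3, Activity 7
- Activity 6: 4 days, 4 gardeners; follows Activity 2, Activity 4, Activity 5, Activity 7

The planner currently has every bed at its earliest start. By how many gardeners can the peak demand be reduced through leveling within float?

Early-start peak: d1:9  d2:7  d3:2  d4:2  d5:2  d6:2  d7:9  d8:4  d9:4  d10:4  d11:0  d12:0  d13:0 ⇒ 9.
Leveled (Activity 2@1, Activity 4@1, Activity 5@1, Activity 3@4, Activity 7@6, Activity 1@9, Activity 6@10): d1:4  d2:2  d3:2  d4:5  d5:5  d6:2  d7:2  d8:2  d9:5  d10:4  d11:4  d12:4  d13:4 ⇒ 5.
Reduction 9 − 5 = 4.

4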